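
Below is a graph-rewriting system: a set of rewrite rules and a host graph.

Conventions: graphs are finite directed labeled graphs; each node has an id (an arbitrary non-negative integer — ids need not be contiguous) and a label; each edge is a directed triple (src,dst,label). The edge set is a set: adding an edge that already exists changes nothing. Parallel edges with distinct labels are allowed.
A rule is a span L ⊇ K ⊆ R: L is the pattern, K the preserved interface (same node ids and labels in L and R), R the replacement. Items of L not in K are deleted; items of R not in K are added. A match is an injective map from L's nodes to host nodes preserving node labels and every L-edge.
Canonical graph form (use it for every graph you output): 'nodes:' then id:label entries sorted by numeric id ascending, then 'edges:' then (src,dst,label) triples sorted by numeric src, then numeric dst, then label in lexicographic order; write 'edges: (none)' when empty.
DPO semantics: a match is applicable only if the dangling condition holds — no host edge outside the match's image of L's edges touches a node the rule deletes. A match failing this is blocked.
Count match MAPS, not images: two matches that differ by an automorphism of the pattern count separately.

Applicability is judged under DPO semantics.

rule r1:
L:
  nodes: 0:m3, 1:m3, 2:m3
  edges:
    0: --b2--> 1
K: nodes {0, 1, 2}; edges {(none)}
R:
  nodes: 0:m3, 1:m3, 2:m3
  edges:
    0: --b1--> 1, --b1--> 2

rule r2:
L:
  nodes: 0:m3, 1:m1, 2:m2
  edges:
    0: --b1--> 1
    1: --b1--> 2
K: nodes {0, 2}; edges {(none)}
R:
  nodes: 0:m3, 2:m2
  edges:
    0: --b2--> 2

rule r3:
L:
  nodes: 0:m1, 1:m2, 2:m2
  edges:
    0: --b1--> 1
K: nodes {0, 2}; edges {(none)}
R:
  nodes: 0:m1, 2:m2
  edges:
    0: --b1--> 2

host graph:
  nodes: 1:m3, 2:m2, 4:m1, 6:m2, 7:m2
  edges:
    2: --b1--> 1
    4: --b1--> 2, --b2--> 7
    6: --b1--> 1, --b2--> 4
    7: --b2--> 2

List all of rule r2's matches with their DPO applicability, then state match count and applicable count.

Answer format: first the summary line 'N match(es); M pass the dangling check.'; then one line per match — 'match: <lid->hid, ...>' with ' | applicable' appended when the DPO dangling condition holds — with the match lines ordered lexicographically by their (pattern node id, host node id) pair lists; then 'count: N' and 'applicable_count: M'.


0 match(es); 0 pass the dangling check.
count: 0
applicable_count: 0


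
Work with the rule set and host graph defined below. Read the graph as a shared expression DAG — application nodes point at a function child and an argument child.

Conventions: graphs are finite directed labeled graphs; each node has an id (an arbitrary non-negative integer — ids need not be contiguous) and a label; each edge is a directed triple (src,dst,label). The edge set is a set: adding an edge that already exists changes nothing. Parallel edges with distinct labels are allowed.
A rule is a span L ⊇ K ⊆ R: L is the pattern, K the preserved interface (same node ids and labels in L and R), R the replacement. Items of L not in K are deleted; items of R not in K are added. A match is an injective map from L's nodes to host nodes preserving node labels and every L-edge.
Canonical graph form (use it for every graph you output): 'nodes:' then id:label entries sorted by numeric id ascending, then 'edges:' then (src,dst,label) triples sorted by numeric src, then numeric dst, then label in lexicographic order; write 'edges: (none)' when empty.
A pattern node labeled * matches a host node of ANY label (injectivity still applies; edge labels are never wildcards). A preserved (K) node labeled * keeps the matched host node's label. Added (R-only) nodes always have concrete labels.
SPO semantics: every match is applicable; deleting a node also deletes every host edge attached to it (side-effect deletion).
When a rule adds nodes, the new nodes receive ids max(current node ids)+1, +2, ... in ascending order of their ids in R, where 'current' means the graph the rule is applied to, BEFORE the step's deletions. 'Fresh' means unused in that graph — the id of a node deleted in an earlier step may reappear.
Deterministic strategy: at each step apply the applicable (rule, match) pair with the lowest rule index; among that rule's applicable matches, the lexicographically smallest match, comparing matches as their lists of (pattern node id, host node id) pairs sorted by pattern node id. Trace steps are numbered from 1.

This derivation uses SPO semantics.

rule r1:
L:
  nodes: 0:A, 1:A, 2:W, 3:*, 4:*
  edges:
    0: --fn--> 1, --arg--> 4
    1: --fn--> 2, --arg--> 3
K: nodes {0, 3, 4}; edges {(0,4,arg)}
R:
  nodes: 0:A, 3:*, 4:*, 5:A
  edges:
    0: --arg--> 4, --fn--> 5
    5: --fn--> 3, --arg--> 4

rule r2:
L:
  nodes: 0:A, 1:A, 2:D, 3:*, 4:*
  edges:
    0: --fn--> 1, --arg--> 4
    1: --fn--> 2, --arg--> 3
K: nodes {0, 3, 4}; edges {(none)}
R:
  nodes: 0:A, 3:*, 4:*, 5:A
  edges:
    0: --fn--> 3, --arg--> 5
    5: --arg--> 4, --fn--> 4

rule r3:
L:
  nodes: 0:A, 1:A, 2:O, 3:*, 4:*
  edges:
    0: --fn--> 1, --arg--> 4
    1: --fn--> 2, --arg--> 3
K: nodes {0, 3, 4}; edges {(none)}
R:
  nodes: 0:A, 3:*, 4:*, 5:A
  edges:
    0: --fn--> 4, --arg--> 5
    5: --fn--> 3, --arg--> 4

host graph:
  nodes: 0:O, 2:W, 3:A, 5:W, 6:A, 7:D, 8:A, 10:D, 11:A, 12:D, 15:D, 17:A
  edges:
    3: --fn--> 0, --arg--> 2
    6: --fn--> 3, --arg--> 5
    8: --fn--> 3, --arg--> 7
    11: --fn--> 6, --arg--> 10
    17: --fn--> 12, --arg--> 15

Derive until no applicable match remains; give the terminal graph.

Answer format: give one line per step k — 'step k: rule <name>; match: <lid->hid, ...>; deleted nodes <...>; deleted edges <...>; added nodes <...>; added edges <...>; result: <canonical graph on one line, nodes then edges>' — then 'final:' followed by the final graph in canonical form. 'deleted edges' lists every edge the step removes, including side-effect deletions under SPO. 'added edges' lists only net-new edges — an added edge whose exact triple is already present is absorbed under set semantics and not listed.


step 1: rule r3; match: 0->6, 1->3, 2->0, 3->2, 4->5; deleted nodes 0, 3; deleted edges (3,0,fn); (3,2,arg); (6,3,fn); (6,5,arg); (8,3,fn); added nodes 18; added edges (6,5,fn); (6,18,arg); (18,2,fn); (18,5,arg); result: nodes: 2:W, 5:W, 6:A, 7:D, 8:A, 10:D, 11:A, 12:D, 15:D, 17:A, 18:A edges: (6,5,fn); (6,18,arg); (8,7,arg); (11,6,fn); (11,10,arg); (17,12,fn); (17,15,arg); (18,2,fn); (18,5,arg)
step 2: rule r1; match: 0->11, 1->6, 2->5, 3->18, 4->10; deleted nodes 5, 6; deleted edges (6,5,fn); (6,18,arg); (11,6,fn); (18,5,arg); added nodes 19; added edges (11,19,fn); (19,10,arg); (19,18,fn); result: nodes: 2:W, 7:D, 8:A, 10:D, 11:A, 12:D, 15:D, 17:A, 18:A, 19:A edges: (8,7,arg); (11,10,arg); (11,19,fn); (17,12,fn); (17,15,arg); (18,2,fn); (19,10,arg); (19,18,fn)
final:
nodes: 2:W, 7:D, 8:A, 10:D, 11:A, 12:D, 15:D, 17:A, 18:A, 19:A
edges: (8,7,arg); (11,10,arg); (11,19,fn); (17,12,fn); (17,15,arg); (18,2,fn); (19,10,arg); (19,18,fn)


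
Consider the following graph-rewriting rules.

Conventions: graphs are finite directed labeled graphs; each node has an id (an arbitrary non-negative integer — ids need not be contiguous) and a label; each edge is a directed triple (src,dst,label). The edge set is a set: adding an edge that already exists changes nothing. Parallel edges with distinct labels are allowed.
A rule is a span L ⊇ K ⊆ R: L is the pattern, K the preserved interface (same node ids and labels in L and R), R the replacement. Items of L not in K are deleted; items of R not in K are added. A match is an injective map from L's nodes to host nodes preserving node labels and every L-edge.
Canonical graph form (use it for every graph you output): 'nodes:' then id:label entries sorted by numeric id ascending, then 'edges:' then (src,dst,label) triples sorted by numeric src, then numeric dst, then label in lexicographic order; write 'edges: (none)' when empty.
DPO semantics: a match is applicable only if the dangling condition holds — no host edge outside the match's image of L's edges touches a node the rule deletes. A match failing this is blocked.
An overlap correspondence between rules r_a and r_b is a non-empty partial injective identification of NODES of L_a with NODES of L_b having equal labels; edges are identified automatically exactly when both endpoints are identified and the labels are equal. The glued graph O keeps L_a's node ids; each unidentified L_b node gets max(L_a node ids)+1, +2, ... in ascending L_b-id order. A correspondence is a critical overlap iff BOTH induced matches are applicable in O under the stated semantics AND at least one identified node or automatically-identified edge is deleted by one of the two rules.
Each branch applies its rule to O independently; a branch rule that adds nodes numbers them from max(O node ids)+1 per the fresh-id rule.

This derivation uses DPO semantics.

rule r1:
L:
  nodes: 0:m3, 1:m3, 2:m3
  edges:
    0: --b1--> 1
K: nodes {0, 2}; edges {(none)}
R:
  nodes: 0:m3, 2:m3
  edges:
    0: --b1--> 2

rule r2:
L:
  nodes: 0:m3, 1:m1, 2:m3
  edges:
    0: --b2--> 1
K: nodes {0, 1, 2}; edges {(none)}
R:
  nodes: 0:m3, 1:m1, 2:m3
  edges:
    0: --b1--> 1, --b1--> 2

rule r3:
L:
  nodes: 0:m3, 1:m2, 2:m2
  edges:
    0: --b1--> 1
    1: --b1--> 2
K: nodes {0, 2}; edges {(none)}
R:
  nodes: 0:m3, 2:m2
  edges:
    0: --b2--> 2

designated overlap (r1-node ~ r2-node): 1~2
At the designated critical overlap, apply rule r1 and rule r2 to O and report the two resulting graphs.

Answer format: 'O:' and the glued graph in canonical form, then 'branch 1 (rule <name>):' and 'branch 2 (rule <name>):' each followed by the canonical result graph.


O:
nodes: 0:m3, 1:m3, 2:m3, 3:m3, 4:m1
edges: (0,1,b1); (3,4,b2)
branch 1 (rule r1):
nodes: 0:m3, 2:m3, 3:m3, 4:m1
edges: (0,2,b1); (3,4,b2)
branch 2 (rule r2):
nodes: 0:m3, 1:m3, 2:m3, 3:m3, 4:m1
edges: (0,1,b1); (3,1,b1); (3,4,b1)


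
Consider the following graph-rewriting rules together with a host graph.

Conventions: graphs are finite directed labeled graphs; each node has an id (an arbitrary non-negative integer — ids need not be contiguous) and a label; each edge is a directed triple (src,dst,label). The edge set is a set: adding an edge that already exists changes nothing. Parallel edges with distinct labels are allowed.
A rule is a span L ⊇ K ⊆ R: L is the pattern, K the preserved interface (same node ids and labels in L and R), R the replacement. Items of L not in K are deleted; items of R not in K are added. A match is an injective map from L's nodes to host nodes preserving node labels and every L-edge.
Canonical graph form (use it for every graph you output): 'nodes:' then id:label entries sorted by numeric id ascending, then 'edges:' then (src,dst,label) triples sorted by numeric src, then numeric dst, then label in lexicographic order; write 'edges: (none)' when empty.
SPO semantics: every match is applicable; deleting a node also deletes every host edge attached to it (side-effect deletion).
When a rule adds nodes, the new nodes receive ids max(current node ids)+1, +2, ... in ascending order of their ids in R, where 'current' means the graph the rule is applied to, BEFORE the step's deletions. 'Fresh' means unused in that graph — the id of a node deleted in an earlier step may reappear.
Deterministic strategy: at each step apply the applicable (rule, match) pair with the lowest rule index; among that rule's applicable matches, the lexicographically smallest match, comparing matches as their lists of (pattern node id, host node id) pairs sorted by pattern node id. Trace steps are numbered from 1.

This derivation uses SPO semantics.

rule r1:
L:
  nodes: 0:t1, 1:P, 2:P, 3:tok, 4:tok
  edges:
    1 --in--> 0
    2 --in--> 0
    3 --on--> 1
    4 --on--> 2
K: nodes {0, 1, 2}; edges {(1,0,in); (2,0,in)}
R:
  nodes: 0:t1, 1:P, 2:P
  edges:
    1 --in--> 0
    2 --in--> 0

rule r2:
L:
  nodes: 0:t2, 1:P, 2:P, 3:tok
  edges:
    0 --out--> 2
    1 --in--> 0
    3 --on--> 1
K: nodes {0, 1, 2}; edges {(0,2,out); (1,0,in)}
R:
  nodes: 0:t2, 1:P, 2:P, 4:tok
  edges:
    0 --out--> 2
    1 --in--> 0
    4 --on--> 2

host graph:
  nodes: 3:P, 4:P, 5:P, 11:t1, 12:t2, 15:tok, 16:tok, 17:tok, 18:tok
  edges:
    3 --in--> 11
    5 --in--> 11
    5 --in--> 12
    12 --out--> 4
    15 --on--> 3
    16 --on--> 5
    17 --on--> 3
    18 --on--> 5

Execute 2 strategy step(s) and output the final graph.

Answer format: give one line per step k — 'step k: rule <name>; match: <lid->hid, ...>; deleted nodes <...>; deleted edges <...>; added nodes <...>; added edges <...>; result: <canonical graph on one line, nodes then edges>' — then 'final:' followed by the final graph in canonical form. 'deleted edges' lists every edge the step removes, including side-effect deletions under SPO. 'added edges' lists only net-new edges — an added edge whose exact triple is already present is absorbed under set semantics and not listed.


step 1: rule r1; match: 0->11, 1->3, 2->5, 3->15, 4->16; deleted nodes 15, 16; deleted edges (15,3,on); (16,5,on); added nodes (none); added edges (none); result: nodes: 3:P, 4:P, 5:P, 11:t1, 12:t2, 17:tok, 18:tok edges: (3,11,in); (5,11,in); (5,12,in); (12,4,out); (17,3,on); (18,5,on)
step 2: rule r1; match: 0->11, 1->3, 2->5, 3->17, 4->18; deleted nodes 17, 18; deleted edges (17,3,on); (18,5,on); added nodes (none); added edges (none); result: nodes: 3:P, 4:P, 5:P, 11:t1, 12:t2 edges: (3,11,in); (5,11,in); (5,12,in); (12,4,out)
final:
nodes: 3:P, 4:P, 5:P, 11:t1, 12:t2
edges: (3,11,in); (5,11,in); (5,12,in); (12,4,out)


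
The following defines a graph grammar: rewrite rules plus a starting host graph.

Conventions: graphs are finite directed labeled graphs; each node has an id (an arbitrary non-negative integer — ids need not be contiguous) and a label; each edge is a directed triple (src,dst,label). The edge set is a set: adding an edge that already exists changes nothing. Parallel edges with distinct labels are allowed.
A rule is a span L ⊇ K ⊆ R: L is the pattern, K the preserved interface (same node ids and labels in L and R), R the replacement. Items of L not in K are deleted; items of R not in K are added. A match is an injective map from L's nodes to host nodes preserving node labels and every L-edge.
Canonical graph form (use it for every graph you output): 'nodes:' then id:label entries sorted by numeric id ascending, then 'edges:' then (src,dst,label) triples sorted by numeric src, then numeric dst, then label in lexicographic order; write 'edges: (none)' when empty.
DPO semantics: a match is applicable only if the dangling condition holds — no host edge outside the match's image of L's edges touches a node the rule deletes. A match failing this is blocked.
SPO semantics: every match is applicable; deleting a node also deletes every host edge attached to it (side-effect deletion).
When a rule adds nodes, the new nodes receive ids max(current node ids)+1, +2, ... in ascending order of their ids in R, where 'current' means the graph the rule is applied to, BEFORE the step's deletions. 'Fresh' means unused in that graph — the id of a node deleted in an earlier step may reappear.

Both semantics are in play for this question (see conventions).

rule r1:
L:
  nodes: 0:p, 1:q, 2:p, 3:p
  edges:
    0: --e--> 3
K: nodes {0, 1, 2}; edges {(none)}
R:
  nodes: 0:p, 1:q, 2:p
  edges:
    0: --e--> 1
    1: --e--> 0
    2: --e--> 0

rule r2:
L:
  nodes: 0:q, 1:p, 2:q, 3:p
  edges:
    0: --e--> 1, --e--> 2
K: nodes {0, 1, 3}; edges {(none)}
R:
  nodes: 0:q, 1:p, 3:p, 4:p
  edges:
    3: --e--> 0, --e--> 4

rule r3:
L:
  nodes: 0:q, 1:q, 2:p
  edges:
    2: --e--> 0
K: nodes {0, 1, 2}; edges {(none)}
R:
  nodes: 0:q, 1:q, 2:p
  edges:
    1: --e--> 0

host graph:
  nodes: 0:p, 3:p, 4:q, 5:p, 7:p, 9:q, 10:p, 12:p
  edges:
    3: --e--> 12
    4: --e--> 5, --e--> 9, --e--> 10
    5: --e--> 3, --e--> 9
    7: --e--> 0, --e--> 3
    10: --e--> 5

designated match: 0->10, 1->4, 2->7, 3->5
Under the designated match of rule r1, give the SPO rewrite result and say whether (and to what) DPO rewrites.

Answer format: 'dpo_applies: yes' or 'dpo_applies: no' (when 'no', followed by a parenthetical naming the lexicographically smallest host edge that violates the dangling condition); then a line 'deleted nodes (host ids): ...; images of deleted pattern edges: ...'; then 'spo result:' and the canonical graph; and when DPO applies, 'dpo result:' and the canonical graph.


dpo_applies: no
(the rule deletes node 5, which keeps host edge (4,5,e) outside the match image — the dangling condition fails, DPO blocks; SPO proceeds and side-deletes such edges)
deleted nodes (host ids): 5; images of deleted pattern edges: (10,5,e)
spo result:
nodes: 0:p, 3:p, 4:q, 7:p, 9:q, 10:p, 12:p
edges: (3,12,e); (4,9,e); (4,10,e); (7,0,e); (7,3,e); (7,10,e); (10,4,e)


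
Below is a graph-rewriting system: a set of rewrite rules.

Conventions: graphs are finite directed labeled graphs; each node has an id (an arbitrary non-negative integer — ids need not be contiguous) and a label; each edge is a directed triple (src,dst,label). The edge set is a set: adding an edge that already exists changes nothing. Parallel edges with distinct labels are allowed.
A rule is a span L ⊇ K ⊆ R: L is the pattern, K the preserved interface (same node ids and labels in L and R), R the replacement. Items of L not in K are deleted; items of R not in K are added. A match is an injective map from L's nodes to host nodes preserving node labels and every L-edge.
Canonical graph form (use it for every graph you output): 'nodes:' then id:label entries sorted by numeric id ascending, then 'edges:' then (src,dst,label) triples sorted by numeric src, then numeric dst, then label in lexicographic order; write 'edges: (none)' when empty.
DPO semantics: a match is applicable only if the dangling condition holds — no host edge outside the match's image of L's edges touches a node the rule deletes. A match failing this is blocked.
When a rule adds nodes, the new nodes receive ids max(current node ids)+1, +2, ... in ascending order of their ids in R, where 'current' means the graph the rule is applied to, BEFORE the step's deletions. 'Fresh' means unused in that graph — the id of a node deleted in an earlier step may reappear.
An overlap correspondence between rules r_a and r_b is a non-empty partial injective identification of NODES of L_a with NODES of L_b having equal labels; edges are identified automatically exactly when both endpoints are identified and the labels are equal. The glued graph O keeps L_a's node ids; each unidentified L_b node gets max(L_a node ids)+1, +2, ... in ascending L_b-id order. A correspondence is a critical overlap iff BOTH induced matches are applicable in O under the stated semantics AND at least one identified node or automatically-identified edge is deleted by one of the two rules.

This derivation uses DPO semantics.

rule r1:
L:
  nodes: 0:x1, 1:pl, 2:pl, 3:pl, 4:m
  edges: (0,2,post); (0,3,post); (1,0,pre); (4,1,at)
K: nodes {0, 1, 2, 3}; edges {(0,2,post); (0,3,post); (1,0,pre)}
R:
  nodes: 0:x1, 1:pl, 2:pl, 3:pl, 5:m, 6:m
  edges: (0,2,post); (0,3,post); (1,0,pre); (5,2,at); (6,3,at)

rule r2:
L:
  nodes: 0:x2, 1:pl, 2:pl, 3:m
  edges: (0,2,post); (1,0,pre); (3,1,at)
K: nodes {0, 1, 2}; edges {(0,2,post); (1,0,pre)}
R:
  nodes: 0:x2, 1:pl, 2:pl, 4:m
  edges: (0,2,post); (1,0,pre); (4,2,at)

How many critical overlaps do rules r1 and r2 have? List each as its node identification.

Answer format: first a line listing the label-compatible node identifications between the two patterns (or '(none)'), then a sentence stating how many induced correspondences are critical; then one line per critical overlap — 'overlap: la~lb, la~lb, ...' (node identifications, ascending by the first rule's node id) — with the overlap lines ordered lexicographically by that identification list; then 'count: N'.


label-compatible node identifications between L(r1) and L(r2): 1~1, 1~2, 2~1, 2~2, 3~1, 3~2, 4~3
3 of the induced correspondences are critical overlaps of r1 and r2.
overlap: 1~1, 2~2, 4~3
overlap: 1~1, 3~2, 4~3
overlap: 1~1, 4~3
count: 3


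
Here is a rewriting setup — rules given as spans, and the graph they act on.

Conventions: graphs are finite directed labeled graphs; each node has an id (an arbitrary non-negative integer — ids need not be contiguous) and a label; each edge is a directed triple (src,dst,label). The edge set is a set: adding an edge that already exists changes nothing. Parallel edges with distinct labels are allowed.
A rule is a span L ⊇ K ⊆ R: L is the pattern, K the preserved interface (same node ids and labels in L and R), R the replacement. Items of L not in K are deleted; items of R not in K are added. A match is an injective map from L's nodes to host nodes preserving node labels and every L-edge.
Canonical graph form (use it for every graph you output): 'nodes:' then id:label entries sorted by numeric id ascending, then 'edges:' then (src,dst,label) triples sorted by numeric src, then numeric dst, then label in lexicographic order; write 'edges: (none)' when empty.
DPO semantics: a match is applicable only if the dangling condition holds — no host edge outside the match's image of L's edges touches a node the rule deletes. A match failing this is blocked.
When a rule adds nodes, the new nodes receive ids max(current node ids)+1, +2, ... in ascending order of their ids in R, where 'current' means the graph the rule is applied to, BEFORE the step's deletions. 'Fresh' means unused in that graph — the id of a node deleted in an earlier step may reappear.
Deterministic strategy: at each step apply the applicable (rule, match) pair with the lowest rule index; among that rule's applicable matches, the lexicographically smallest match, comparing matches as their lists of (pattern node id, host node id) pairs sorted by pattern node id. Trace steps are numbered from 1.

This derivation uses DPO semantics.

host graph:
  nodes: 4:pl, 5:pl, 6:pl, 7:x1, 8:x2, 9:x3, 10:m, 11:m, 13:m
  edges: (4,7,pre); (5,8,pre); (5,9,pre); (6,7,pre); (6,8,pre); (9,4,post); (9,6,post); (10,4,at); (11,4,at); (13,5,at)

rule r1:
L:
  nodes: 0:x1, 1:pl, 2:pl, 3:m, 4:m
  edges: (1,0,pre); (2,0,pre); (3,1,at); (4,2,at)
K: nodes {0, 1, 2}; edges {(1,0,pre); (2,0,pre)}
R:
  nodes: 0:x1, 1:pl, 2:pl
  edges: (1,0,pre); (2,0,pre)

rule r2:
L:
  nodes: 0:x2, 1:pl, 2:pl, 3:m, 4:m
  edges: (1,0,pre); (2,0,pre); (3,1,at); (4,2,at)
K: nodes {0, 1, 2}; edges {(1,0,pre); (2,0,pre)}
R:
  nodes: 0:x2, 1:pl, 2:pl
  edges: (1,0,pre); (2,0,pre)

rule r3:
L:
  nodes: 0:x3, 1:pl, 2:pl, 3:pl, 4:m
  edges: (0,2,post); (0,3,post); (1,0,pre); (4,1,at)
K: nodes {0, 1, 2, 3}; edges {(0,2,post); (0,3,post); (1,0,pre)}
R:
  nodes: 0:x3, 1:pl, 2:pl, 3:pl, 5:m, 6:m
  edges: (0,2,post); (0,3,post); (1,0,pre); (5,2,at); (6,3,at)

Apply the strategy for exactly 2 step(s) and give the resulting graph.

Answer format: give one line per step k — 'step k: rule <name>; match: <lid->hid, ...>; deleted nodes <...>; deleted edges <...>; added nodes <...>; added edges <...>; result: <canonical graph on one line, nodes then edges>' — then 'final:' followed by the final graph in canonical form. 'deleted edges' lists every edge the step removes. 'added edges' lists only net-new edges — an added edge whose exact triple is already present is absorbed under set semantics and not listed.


step 1: rule r3; match: 0->9, 1->5, 2->4, 3->6, 4->13; deleted nodes 13; deleted edges (13,5,at); added nodes 14, 15; added edges (14,4,at); (15,6,at); result: nodes: 4:pl, 5:pl, 6:pl, 7:x1, 8:x2, 9:x3, 10:m, 11:m, 14:m, 15:m edges: (4,7,pre); (5,8,pre); (5,9,pre); (6,7,pre); (6,8,pre); (9,4,post); (9,6,post); (10,4,at); (11,4,at); (14,4,at); (15,6,at)
step 2: rule r1; match: 0->7, 1->4, 2->6, 3->10, 4->15; deleted nodes 10, 15; deleted edges (10,4,at); (15,6,at); added nodes (none); added edges (none); result: nodes: 4:pl, 5:pl, 6:pl, 7:x1, 8:x2, 9:x3, 11:m, 14:m edges: (4,7,pre); (5,8,pre); (5,9,pre); (6,7,pre); (6,8,pre); (9,4,post); (9,6,post); (11,4,at); (14,4,at)
final:
nodes: 4:pl, 5:pl, 6:pl, 7:x1, 8:x2, 9:x3, 11:m, 14:m
edges: (4,7,pre); (5,8,pre); (5,9,pre); (6,7,pre); (6,8,pre); (9,4,post); (9,6,post); (11,4,at); (14,4,at)


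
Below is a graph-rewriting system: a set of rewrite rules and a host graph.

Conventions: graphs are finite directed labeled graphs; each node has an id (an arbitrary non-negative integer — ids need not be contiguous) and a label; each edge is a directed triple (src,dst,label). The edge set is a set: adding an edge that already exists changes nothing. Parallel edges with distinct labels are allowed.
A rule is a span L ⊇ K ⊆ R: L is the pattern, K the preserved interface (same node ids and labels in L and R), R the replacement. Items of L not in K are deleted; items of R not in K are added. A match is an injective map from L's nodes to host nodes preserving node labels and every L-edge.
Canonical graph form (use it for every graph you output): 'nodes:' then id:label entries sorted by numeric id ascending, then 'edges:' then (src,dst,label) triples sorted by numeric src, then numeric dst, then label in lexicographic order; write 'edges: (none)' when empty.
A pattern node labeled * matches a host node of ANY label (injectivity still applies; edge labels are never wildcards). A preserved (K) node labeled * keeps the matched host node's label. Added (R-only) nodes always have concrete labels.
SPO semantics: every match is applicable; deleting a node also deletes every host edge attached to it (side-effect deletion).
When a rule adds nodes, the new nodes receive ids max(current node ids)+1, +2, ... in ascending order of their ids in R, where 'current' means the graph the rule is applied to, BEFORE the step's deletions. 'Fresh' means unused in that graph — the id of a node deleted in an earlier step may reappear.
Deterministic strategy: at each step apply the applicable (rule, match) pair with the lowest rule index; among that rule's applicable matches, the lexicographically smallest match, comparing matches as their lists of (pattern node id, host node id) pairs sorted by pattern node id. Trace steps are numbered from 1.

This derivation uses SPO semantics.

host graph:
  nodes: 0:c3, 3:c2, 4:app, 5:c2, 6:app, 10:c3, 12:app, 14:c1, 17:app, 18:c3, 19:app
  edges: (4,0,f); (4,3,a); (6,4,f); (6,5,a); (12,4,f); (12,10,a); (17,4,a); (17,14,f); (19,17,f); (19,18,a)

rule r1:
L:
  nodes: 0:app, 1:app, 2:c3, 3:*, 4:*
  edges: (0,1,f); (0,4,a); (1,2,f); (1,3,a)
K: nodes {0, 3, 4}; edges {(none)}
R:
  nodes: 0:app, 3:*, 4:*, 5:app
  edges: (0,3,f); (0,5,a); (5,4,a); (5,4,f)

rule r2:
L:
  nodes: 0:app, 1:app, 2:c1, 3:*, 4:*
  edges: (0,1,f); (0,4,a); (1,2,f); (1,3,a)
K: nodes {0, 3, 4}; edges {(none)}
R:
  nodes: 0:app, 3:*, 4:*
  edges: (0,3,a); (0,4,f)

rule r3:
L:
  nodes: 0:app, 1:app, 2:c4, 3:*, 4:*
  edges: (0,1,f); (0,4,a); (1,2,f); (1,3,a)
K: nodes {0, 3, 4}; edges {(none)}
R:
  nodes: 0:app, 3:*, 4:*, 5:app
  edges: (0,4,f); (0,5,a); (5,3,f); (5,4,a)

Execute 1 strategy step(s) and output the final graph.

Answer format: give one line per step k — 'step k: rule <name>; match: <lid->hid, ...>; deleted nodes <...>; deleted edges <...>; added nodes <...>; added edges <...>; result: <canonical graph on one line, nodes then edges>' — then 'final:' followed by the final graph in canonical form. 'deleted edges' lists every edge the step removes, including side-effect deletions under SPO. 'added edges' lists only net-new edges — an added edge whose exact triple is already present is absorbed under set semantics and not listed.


step 1: rule r1; match: 0->6, 1->4, 2->0, 3->3, 4->5; deleted nodes 0, 4; deleted edges (4,0,f); (4,3,a); (6,4,f); (6,5,a); (12,4,f); (17,4,a); added nodes 20; added edges (6,3,f); (6,20,a); (20,5,a); (20,5,f); result: nodes: 3:c2, 5:c2, 6:app, 10:c3, 12:app, 14:c1, 17:app, 18:c3, 19:app, 20:app edges: (6,3,f); (6,20,a); (12,10,a); (17,14,f); (19,17,f); (19,18,a); (20,5,a); (20,5,f)
final:
nodes: 3:c2, 5:c2, 6:app, 10:c3, 12:app, 14:c1, 17:app, 18:c3, 19:app, 20:app
edges: (6,3,f); (6,20,a); (12,10,a); (17,14,f); (19,17,f); (19,18,a); (20,5,a); (20,5,f)


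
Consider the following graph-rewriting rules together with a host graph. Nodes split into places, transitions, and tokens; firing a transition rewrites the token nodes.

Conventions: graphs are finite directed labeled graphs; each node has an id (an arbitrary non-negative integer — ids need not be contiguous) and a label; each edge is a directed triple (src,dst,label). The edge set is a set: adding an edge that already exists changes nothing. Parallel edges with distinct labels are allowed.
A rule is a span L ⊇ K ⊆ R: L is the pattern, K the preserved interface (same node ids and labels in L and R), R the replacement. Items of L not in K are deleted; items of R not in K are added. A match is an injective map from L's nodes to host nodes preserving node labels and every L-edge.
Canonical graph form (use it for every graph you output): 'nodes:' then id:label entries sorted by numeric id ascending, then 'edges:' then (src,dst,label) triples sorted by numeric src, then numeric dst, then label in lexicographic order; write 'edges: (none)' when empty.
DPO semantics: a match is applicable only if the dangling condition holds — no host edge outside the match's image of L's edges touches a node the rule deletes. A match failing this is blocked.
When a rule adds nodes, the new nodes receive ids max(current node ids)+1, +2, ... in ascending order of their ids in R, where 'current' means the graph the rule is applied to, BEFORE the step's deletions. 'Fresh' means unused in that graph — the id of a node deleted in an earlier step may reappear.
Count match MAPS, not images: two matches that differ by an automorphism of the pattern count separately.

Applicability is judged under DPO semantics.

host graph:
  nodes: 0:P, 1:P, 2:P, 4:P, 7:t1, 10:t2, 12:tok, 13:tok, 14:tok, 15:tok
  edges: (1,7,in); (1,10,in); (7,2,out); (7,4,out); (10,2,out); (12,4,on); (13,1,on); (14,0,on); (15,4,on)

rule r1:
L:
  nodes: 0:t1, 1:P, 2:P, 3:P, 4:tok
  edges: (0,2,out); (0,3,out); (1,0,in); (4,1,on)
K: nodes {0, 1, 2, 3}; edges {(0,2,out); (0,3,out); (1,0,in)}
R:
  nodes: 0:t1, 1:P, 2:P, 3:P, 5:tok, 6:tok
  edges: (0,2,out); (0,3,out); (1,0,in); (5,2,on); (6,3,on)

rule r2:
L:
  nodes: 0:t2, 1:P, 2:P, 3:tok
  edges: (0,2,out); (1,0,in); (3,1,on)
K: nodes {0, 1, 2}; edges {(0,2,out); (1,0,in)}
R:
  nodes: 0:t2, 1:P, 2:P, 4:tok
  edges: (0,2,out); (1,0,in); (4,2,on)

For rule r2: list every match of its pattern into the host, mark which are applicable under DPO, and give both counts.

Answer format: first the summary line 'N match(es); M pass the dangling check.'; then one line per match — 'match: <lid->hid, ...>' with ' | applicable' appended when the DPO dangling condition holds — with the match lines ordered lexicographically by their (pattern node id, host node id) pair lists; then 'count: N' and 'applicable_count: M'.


1 match(es); 1 pass the dangling check.
match: 0->10, 1->1, 2->2, 3->13 | applicable
count: 1
applicable_count: 1


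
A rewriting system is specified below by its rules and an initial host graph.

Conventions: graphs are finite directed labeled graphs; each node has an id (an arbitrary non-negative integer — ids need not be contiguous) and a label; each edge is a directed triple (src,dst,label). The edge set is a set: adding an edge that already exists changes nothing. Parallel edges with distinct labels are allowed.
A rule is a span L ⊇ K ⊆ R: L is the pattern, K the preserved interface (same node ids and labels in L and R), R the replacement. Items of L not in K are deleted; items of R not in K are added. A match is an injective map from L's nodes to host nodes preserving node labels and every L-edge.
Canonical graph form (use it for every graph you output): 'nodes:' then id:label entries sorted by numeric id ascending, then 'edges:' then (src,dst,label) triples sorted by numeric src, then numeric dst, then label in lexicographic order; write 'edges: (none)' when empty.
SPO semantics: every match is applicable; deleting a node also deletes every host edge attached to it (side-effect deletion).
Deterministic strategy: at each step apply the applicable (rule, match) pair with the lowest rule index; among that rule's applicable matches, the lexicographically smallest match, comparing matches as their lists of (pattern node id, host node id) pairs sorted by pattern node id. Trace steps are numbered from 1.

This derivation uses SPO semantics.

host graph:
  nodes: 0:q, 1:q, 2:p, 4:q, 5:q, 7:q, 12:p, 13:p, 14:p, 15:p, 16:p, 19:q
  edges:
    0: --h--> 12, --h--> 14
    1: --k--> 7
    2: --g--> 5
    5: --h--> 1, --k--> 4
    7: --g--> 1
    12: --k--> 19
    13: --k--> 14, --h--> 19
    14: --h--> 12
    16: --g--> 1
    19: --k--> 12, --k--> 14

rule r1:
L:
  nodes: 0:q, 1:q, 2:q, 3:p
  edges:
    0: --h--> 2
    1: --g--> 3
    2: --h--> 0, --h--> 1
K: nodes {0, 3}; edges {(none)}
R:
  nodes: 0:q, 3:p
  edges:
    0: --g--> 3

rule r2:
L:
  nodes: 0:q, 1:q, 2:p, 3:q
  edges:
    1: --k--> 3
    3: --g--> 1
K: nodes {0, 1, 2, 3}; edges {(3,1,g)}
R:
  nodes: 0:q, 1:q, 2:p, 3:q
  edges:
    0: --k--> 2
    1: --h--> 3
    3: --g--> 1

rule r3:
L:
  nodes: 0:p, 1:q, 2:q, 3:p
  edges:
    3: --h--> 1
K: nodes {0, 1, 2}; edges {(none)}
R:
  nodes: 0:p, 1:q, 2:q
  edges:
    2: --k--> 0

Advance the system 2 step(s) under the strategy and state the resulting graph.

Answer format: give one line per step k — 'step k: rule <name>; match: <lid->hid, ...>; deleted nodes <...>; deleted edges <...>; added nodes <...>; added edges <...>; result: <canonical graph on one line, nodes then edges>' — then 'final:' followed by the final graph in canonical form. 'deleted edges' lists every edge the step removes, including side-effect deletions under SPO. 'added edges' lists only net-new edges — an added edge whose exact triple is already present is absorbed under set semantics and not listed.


step 1: rule r2; match: 0->0, 1->1, 2->2, 3->7; deleted nodes (none); deleted edges (1,7,k); added nodes (none); added edges (0,2,k); (1,7,h); result: nodes: 0:q, 1:q, 2:p, 4:q, 5:q, 7:q, 12:p, 13:p, 14:p, 15:p, 16:p, 19:q edges: (0,2,k); (0,12,h); (0,14,h); (1,7,h); (2,5,g); (5,1,h); (5,4,k); (7,1,g); (12,19,k); (13,14,k); (13,19,h); (14,12,h); (16,1,g); (19,12,k); (19,14,k)
step 2: rule r3; match: 0->2, 1->19, 2->0, 3->13; deleted nodes 13; deleted edges (13,14,k); (13,19,h); added nodes (none); added edges (none); result: nodes: 0:q, 1:q, 2:p, 4:q, 5:q, 7:q, 12:p, 14:p, 15:p, 16:p, 19:q edges: (0,2,k); (0,12,h); (0,14,h); (1,7,h); (2,5,g); (5,1,h); (5,4,k); (7,1,g); (12,19,k); (14,12,h); (16,1,g); (19,12,k); (19,14,k)
final:
nodes: 0:q, 1:q, 2:p, 4:q, 5:q, 7:q, 12:p, 14:p, 15:p, 16:p, 19:q
edges: (0,2,k); (0,12,h); (0,14,h); (1,7,h); (2,5,g); (5,1,h); (5,4,k); (7,1,g); (12,19,k); (14,12,h); (16,1,g); (19,12,k); (19,14,k)


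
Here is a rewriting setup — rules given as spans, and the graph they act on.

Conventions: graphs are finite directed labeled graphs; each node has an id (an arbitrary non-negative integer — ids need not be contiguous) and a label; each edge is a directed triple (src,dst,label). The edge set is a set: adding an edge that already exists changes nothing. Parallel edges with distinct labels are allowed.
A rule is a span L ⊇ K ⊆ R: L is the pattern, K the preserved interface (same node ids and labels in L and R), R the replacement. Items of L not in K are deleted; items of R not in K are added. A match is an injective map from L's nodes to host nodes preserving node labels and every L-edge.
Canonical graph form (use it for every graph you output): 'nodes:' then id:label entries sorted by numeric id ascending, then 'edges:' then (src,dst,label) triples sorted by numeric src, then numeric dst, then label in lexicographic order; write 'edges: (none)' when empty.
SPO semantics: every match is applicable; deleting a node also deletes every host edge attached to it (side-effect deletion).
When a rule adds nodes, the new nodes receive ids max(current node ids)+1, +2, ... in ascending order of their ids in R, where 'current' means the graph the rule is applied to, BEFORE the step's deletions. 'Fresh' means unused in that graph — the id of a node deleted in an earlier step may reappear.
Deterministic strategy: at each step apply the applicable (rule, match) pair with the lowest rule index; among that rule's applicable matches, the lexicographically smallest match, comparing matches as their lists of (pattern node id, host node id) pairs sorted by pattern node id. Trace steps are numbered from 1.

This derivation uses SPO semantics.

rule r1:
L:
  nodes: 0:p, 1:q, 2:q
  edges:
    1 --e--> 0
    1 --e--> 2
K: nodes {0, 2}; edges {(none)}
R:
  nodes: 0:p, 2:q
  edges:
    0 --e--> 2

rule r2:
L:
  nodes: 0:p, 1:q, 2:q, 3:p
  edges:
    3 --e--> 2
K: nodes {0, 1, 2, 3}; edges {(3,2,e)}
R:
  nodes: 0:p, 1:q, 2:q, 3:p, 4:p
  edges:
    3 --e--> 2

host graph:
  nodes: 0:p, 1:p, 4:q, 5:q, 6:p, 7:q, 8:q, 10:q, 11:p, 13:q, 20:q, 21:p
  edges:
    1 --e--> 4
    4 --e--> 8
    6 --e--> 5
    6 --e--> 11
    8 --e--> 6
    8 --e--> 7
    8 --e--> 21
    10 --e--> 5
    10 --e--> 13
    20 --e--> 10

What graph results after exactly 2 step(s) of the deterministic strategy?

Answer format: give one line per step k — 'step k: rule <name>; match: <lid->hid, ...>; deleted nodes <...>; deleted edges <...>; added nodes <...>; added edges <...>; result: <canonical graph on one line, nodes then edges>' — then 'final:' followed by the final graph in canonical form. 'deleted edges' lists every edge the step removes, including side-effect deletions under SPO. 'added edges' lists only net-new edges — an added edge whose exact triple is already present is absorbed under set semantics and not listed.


step 1: rule r1; match: 0->6, 1->8, 2->7; deleted nodes 8; deleted edges (4,8,e); (8,6,e); (8,7,e); (8,21,e); added nodes (none); added edges (6,7,e); result: nodes: 0:p, 1:p, 4:q, 5:q, 6:p, 7:q, 10:q, 11:p, 13:q, 20:q, 21:p edges: (1,4,e); (6,5,e); (6,7,e); (6,11,e); (10,5,e); (10,13,e); (20,10,e)
step 2: rule r2; match: 0->0, 1->4, 2->5, 3->6; deleted nodes (none); deleted edges (none); added nodes 22; added edges (none); result: nodes: 0:p, 1:p, 4:q, 5:q, 6:p, 7:q, 10:q, 11:p, 13:q, 20:q, 21:p, 22:p edges: (1,4,e); (6,5,e); (6,7,e); (6,11,e); (10,5,e); (10,13,e); (20,10,e)
final:
nodes: 0:p, 1:p, 4:q, 5:q, 6:p, 7:q, 10:q, 11:p, 13:q, 20:q, 21:p, 22:p
edges: (1,4,e); (6,5,e); (6,7,e); (6,11,e); (10,5,e); (10,13,e); (20,10,e)


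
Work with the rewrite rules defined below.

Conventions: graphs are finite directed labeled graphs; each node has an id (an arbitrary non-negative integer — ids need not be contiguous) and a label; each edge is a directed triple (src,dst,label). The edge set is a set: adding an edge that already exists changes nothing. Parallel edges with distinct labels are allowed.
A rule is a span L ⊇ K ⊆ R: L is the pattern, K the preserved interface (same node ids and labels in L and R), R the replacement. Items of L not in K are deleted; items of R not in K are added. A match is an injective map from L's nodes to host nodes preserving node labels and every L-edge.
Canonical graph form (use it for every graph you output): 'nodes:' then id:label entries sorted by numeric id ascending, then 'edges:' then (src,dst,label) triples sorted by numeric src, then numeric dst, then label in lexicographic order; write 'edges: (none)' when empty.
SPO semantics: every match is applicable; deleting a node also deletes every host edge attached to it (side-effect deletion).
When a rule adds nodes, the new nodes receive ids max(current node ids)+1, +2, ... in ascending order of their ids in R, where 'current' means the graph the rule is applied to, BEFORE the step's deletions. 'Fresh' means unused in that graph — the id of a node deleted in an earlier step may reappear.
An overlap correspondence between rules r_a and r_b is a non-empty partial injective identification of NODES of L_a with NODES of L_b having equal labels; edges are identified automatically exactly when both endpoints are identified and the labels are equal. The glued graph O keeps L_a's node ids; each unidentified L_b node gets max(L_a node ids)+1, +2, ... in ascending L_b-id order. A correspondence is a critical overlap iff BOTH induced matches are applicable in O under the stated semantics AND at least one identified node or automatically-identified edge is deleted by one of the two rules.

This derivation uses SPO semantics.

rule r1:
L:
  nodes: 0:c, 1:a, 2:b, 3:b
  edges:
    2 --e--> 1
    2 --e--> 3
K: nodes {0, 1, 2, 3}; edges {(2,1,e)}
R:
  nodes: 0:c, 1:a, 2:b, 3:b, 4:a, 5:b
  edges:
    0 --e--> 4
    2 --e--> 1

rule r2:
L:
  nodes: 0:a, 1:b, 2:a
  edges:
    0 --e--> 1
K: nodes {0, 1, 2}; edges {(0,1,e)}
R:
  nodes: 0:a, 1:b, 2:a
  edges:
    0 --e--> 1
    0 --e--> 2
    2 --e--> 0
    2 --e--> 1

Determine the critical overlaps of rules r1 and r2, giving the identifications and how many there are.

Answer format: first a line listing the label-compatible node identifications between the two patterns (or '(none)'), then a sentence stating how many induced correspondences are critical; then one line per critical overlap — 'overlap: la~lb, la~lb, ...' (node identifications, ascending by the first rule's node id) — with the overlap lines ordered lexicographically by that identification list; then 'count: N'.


label-compatible node identifications between L(r1) and L(r2): 1~0, 1~2, 2~1, 3~1
0 of the induced correspondences are critical overlaps of r1 and r2.
count: 0
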